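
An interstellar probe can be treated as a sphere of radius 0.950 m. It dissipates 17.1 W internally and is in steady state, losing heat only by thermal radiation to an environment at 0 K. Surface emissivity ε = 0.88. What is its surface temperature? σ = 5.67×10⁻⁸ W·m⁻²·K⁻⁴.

Steady state: internal power = radiated power, P = εσA T⁴.
Radiating area A = 4πr² = 11.34 m².
T⁴ = P/(εσA) = 17.1/(0.88·5.67×10⁻⁸·11.34) = 3.022×10⁷ K⁴.
T = (3.022×10⁷)^(1/4).

T ≈ 74.1 K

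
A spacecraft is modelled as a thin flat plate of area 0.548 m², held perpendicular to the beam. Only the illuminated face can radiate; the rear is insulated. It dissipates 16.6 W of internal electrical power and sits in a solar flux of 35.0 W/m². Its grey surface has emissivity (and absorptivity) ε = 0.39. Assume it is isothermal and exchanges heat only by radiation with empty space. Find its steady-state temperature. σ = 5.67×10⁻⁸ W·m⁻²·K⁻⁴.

At steady state, absorbed solar power + internal power = radiated power.
Absorbed: α·S·A_cross = 0.39·35.0·0.5480 = 7.480 W (cross-section A).
Total input = 7.480 + 16.6 = 24.08 W.
Radiated: εσ·A_surf·T⁴ with A_surf = A = 0.5480 m².
T⁴ = 24.08/(0.39·5.67×10⁻⁸·0.5480) = 1.987×10⁹ K⁴.

T ≈ 211 K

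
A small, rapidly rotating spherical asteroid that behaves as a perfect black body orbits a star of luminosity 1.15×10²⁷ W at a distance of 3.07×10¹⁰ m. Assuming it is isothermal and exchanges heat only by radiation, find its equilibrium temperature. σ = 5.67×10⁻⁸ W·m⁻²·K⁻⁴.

T ≈ 809 K

First find the stellar flux at distance d: S = L/(4πd²) = 1.15×10²⁷/(4π·(3.07×10¹⁰)²) = 97100 W/m².
For an isothermal sphere, absorbed (1−a)S·πr² = emitted σ·4πr²·T⁴, so T⁴ = (1−a)S/(4σ).
T⁴ = 1.00·97100/(4·5.67×10⁻⁸) = 4.281×10¹¹ K⁴.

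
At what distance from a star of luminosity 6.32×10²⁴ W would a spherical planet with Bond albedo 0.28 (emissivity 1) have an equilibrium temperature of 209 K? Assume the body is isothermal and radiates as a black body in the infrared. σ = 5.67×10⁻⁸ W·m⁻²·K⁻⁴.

d ≈ 2.89×10¹⁰ m

For an isothermal black-emitting sphere, (1−a)S·πr² = σ·4πr²·T⁴ ⇒ S = 4σT⁴/(1−a).
S = 4·5.67×10⁻⁸·(209)⁴/0.720 = 601.0 W/m².
Flux falls as S = L/(4πd²), so d = √(L/(4πS)) = √(6.32×10²⁴/(4π·601.0)).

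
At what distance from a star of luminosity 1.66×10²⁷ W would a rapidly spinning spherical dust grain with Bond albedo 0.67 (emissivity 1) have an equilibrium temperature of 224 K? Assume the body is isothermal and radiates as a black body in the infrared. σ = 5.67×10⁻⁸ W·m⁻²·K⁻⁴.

For an isothermal black-emitting sphere, (1−a)S·πr² = σ·4πr²·T⁴ ⇒ S = 4σT⁴/(1−a).
S = 4·5.67×10⁻⁸·(224)⁴/0.330 = 1730 W/m².
Flux falls as S = L/(4πd²), so d = √(L/(4πS)) = √(1.66×10²⁷/(4π·1730)).

d ≈ 2.76×10¹¹ m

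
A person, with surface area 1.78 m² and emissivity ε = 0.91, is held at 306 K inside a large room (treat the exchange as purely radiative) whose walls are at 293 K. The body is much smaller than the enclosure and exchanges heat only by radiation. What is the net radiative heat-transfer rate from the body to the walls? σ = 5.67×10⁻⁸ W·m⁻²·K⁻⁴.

For a small grey body in a large enclosure: P_net = εσA(T_body⁴ − T_wall⁴).
A = 1.78 m²; T_body⁴ − T_wall⁴ = 8.768×10⁹ − 7.370×10⁹ = 1.398×10⁹ K⁴.
|P_net| = 0.91·5.67×10⁻⁸·1.780·1.398×10⁹.

P_net ≈ 128 W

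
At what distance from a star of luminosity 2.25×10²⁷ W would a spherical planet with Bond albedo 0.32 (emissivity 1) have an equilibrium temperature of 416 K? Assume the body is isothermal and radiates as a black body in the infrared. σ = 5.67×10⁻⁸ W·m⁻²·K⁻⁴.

d ≈ 1.34×10¹¹ m

For an isothermal black-emitting sphere, (1−a)S·πr² = σ·4πr²·T⁴ ⇒ S = 4σT⁴/(1−a).
S = 4·5.67×10⁻⁸·(416)⁴/0.680 = 9989 W/m².
Flux falls as S = L/(4πd²), so d = √(L/(4πS)) = √(2.25×10²⁷/(4π·9989)).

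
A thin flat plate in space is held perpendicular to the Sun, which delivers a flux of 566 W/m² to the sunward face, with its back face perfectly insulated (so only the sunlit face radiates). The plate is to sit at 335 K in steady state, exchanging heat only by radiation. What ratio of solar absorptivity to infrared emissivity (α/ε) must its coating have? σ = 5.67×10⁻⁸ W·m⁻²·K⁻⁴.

Balance: αS·A = εσ·1A·T⁴ ⇒ α/ε = σT⁴/S.
α/ε = 5.67×10⁻⁸·(335)⁴/566 = 5.67×10⁻⁸·1.259×10¹⁰/566.

α/ε ≈ 1.26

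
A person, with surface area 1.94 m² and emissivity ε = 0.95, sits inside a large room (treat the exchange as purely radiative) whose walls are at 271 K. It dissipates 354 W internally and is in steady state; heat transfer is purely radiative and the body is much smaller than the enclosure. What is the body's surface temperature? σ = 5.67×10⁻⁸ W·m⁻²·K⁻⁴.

For a small grey body in a large enclosure, net radiated power = εσA(T⁴ − T_w⁴).
Steady state: P = εσA(T⁴ − T_w⁴) with A = 1.94 m².
T⁴ = P/(εσA) + T_w⁴ = 354/(0.95·5.67×10⁻⁸·1.940) + (271)⁴
    = 3.388×10⁹ + 5.394×10⁹ = 8.781×10⁹ K⁴.

T ≈ 306 K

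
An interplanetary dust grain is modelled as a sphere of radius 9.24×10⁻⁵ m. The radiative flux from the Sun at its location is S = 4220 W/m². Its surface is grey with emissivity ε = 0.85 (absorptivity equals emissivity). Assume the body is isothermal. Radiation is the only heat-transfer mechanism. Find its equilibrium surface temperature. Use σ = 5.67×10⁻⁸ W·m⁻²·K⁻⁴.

T ≈ 369 K

At equilibrium, absorbed power = emitted power.
Absorbing cross-section = πr² = 2.682×10⁻⁸ m²; emitting surface = 4πr² = 1.073×10⁻⁷ m² (ratio 4).
εS·A_cross = εσ·A_surf·T⁴  ⇒  T⁴ = S/(4σ)   (ε cancels).
T⁴ = 4220/(4·5.67×10⁻⁸) = 1.861×10¹⁰ K⁴.
T = (1.861×10¹⁰)^(1/4).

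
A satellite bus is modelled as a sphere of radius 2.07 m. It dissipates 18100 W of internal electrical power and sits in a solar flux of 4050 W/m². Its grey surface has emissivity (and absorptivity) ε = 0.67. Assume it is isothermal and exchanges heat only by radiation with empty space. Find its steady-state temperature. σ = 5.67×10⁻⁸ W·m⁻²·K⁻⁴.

T ≈ 404 K

At steady state, absorbed solar power + internal power = radiated power.
Absorbed: α·S·A_cross = 0.67·4050·13.46 = 36530 W (cross-section πr²).
Total input = 36530 + 18100 = 54630 W.
Radiated: εσ·A_surf·T⁴ with A_surf = 4πr² = 53.85 m².
T⁴ = 54630/(0.67·5.67×10⁻⁸·53.85) = 2.671×10¹⁰ K⁴.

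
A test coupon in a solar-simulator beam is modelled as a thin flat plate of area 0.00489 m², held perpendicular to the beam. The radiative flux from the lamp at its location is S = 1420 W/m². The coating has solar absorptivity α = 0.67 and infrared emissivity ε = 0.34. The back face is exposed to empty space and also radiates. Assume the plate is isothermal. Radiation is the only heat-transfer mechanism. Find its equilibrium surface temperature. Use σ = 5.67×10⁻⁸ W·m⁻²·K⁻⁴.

T ≈ 396 K

At equilibrium, absorbed power = emitted power.
Absorbing cross-section = A = 0.004890 m²; emitting surface = 2A = 0.009780 m² (ratio 2).
αS·A_cross = εσ·A_surf·T⁴  ⇒  T⁴ = αS/(ε·2σ).
T⁴ = 0.670·1420/(0.34·2·5.67×10⁻⁸) = 2.468×10¹⁰ K⁴.
T = (2.468×10¹⁰)^(1/4).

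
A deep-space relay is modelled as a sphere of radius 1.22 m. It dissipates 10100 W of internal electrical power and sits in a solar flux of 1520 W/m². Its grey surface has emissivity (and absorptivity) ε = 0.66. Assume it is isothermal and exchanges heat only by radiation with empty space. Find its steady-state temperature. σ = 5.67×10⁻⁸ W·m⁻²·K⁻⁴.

T ≈ 381 K

At steady state, absorbed solar power + internal power = radiated power.
Absorbed: α·S·A_cross = 0.66·1520·4.676 = 4691 W (cross-section πr²).
Total input = 4691 + 10100 = 14790 W.
Radiated: εσ·A_surf·T⁴ with A_surf = 4πr² = 18.70 m².
T⁴ = 14790/(0.66·5.67×10⁻⁸·18.70) = 2.113×10¹⁰ K⁴.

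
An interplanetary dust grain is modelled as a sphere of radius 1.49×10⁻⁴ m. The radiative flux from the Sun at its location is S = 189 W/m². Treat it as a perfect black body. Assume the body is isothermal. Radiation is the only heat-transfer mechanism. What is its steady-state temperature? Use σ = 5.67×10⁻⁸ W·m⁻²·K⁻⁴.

At equilibrium, absorbed power = emitted power.
Absorbing cross-section = πr² = 6.975×10⁻⁸ m²; emitting surface = 4πr² = 2.790×10⁻⁷ m² (ratio 4).
S·A_cross = εσ·A_surf·T⁴  ⇒  T⁴ = S/(4σ).
T⁴ = 1.00·189/(4·5.67×10⁻⁸) = 8.333×10⁸ K⁴.
T = (8.333×10⁸)^(1/4).

T ≈ 170 K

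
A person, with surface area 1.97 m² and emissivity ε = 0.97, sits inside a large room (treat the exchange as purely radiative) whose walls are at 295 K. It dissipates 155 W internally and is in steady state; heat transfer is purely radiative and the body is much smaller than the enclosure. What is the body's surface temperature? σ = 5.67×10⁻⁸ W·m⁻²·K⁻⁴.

T ≈ 308 K

For a small grey body in a large enclosure, net radiated power = εσA(T⁴ − T_w⁴).
Steady state: P = εσA(T⁴ − T_w⁴) with A = 1.97 m².
T⁴ = P/(εσA) + T_w⁴ = 155/(0.97·5.67×10⁻⁸·1.970) + (295)⁴
    = 1.431×10⁹ + 7.573×10⁹ = 9.004×10⁹ K⁴.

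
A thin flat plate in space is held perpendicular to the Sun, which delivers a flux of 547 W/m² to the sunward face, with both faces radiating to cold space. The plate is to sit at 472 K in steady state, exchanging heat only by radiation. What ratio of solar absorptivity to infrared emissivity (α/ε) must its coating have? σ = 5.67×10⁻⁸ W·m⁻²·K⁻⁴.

α/ε ≈ 10.3

Balance: αS·A = εσ·2A·T⁴ ⇒ α/ε = 2σT⁴/S.
α/ε = 2·5.67×10⁻⁸·(472)⁴/547 = 2·5.67×10⁻⁸·4.963×10¹⁰/547.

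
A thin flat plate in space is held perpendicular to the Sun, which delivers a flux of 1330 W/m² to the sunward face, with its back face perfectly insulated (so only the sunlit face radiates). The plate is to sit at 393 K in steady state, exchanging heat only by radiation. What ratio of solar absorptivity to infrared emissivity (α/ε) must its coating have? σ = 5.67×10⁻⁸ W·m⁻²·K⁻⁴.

α/ε ≈ 1.02

Balance: αS·A = εσ·1A·T⁴ ⇒ α/ε = σT⁴/S.
α/ε = 5.67×10⁻⁸·(393)⁴/1330 = 5.67×10⁻⁸·2.385×10¹⁰/1330.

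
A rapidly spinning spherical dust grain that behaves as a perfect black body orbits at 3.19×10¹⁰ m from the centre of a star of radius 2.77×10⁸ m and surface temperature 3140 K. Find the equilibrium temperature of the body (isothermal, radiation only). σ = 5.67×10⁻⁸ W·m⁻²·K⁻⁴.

T ≈ 207 K

The star's surface emits σT_*⁴; at distance d the flux is S = σT_*⁴(R_*/d)².
S = 5.67×10⁻⁸·(3140)⁴·(2.77×10⁸/3.19×10¹⁰)² = 415.6 W/m².
For an isothermal sphere T⁴ = (1−a)S/(4σ) = 1.832×10⁹ K⁴.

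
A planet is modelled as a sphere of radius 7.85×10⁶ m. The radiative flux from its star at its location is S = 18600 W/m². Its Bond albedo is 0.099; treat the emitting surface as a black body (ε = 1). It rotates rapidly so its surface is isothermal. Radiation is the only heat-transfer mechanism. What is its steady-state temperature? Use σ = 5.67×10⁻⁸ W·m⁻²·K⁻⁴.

At equilibrium, absorbed power = emitted power.
Absorbing cross-section = πr² = 1.936×10¹⁴ m²; emitting surface = 4πr² = 7.744×10¹⁴ m² (ratio 4).
(1−a)S·A_cross = εσ·A_surf·T⁴  ⇒  T⁴ = (1−a)S/(4σ).
T⁴ = 0.901·18600/(4·5.67×10⁻⁸) = 7.389×10¹⁰ K⁴.
T = (7.389×10¹⁰)^(1/4).

T ≈ 521 K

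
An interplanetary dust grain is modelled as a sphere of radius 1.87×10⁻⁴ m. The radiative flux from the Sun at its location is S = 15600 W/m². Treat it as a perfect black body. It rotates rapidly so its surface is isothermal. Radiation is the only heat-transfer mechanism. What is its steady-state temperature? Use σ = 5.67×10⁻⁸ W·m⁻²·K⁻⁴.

T ≈ 512 K

At equilibrium, absorbed power = emitted power.
Absorbing cross-section = πr² = 1.099×10⁻⁷ m²; emitting surface = 4πr² = 4.394×10⁻⁷ m² (ratio 4).
S·A_cross = εσ·A_surf·T⁴  ⇒  T⁴ = S/(4σ).
T⁴ = 1.00·15600/(4·5.67×10⁻⁸) = 6.878×10¹⁰ K⁴.
T = (6.878×10¹⁰)^(1/4).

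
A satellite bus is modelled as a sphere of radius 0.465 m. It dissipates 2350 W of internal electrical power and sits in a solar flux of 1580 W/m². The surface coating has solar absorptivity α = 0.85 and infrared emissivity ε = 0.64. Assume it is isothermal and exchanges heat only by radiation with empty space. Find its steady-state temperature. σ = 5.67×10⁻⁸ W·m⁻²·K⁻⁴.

At steady state, absorbed solar power + internal power = radiated power.
Absorbed: α·S·A_cross = 0.85·1580·0.6793 = 912.3 W (cross-section πr²).
Total input = 912.3 + 2350 = 3262 W.
Radiated: εσ·A_surf·T⁴ with A_surf = 4πr² = 2.717 m².
T⁴ = 3262/(0.64·5.67×10⁻⁸·2.717) = 3.309×10¹⁰ K⁴.

T ≈ 426 K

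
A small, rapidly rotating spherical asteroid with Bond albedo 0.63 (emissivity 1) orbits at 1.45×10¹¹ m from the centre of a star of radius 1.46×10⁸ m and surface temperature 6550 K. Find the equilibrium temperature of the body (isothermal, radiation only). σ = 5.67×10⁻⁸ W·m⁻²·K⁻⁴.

T ≈ 115 K

The star's surface emits σT_*⁴; at distance d the flux is S = σT_*⁴(R_*/d)².
S = 5.67×10⁻⁸·(6550)⁴·(1.46×10⁸/1.45×10¹¹)² = 105.8 W/m².
For an isothermal sphere T⁴ = (1−a)S/(4σ) = 1.726×10⁸ K⁴.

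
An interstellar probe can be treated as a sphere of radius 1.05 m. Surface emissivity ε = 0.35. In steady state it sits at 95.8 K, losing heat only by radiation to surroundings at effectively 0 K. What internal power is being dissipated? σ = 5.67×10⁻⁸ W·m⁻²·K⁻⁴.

P ≈ 23.2 W

Steady state: P = εσA T⁴.
A = 4πr² = 13.85 m²; T⁴ = (95.8)⁴ = 8.423×10⁷ K⁴.
P = 0.35 × 5.67×10⁻⁸ × 13.85 × 8.423×10⁷.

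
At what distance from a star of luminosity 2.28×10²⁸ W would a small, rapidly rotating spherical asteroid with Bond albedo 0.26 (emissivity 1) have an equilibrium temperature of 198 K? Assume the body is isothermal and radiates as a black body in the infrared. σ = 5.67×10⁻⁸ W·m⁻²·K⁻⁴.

For an isothermal black-emitting sphere, (1−a)S·πr² = σ·4πr²·T⁴ ⇒ S = 4σT⁴/(1−a).
S = 4·5.67×10⁻⁸·(198)⁴/0.740 = 471.1 W/m².
Flux falls as S = L/(4πd²), so d = √(L/(4πS)) = √(2.28×10²⁸/(4π·471.1)).

d ≈ 1.96×10¹² m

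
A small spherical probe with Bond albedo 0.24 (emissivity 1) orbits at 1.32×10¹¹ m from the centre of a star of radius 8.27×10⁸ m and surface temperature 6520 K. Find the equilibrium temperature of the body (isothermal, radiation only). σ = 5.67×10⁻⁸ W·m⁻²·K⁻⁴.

T ≈ 341 K

The star's surface emits σT_*⁴; at distance d the flux is S = σT_*⁴(R_*/d)².
S = 5.67×10⁻⁸·(6520)⁴·(8.27×10⁸/1.32×10¹¹)² = 4022 W/m².
For an isothermal sphere T⁴ = (1−a)S/(4σ) = 1.348×10¹⁰ K⁴.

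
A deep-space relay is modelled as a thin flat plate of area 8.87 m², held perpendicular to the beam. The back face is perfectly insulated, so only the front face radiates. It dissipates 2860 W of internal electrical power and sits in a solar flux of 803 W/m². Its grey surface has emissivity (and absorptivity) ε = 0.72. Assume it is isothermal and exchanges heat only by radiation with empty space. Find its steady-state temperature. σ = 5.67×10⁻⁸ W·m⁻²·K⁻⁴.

At steady state, absorbed solar power + internal power = radiated power.
Absorbed: α·S·A_cross = 0.72·803·8.870 = 5128 W (cross-section A).
Total input = 5128 + 2860 = 7988 W.
Radiated: εσ·A_surf·T⁴ with A_surf = A = 8.870 m².
T⁴ = 7988/(0.72·5.67×10⁻⁸·8.870) = 2.206×10¹⁰ K⁴.

T ≈ 385 K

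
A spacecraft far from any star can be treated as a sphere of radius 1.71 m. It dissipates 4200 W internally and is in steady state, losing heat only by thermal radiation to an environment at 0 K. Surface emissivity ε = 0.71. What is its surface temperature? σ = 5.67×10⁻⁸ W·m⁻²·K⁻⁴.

Steady state: internal power = radiated power, P = εσA T⁴.
Radiating area A = 4πr² = 36.75 m².
T⁴ = P/(εσA) = 4200/(0.71·5.67×10⁻⁸·36.75) = 2.839×10⁹ K⁴.
T = (2.839×10⁹)^(1/4).

T ≈ 231 K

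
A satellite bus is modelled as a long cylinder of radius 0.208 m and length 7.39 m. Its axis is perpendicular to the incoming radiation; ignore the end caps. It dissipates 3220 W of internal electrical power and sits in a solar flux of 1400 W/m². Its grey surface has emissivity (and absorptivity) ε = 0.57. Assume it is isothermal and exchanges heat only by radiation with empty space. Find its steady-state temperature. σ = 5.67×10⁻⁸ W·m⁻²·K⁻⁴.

T ≈ 367 K

At steady state, absorbed solar power + internal power = radiated power.
Absorbed: α·S·A_cross = 0.57·1400·3.074 = 2453 W (cross-section 2rL).
Total input = 2453 + 3220 = 5673 W.
Radiated: εσ·A_surf·T⁴ with A_surf = 2πrL = 9.658 m².
T⁴ = 5673/(0.57·5.67×10⁻⁸·9.658) = 1.818×10¹⁰ K⁴.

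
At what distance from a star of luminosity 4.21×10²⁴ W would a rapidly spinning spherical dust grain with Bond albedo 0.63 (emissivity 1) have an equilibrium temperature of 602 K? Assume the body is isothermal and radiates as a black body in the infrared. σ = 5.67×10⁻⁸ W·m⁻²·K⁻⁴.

d ≈ 2.04×10⁹ m

For an isothermal black-emitting sphere, (1−a)S·πr² = σ·4πr²·T⁴ ⇒ S = 4σT⁴/(1−a).
S = 4·5.67×10⁻⁸·(602)⁴/0.370 = 80510 W/m².
Flux falls as S = L/(4πd²), so d = √(L/(4πS)) = √(4.21×10²⁴/(4π·80510)).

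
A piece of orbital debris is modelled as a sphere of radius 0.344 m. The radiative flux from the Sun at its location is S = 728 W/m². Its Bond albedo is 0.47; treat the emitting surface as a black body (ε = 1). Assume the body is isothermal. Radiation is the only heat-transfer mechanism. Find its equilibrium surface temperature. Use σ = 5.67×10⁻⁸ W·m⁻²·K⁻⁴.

At equilibrium, absorbed power = emitted power.
Absorbing cross-section = πr² = 0.3718 m²; emitting surface = 4πr² = 1.487 m² (ratio 4).
(1−a)S·A_cross = εσ·A_surf·T⁴  ⇒  T⁴ = (1−a)S/(4σ).
T⁴ = 0.530·728/(4·5.67×10⁻⁸) = 1.701×10⁹ K⁴.
T = (1.701×10⁹)^(1/4).

T ≈ 203 K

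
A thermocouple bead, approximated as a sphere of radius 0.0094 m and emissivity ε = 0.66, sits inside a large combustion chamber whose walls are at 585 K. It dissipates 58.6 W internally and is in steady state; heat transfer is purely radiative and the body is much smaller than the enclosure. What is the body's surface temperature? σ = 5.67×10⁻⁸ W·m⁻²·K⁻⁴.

T ≈ 1110 K

For a small grey body in a large enclosure, net radiated power = εσA(T⁴ − T_w⁴).
Steady state: P = εσA(T⁴ − T_w⁴) with A = 4πr² = 0.001110 m².
T⁴ = P/(εσA) + T_w⁴ = 58.6/(0.66·5.67×10⁻⁸·0.001110) + (585)⁴
    = 1.410×10¹² + 1.171×10¹¹ = 1.527×10¹² K⁴.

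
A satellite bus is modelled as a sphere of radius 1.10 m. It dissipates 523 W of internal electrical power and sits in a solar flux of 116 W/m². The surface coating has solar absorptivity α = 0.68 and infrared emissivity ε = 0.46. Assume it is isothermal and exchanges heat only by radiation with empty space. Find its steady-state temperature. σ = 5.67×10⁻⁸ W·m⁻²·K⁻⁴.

T ≈ 213 K

At steady state, absorbed solar power + internal power = radiated power.
Absorbed: α·S·A_cross = 0.68·116·3.801 = 299.8 W (cross-section πr²).
Total input = 299.8 + 523 = 822.8 W.
Radiated: εσ·A_surf·T⁴ with A_surf = 4πr² = 15.21 m².
T⁴ = 822.8/(0.46·5.67×10⁻⁸·15.21) = 2.075×10⁹ K⁴.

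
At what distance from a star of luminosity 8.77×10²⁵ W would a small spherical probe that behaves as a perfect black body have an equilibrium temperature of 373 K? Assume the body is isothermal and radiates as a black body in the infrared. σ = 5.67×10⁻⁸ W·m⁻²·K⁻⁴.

For an isothermal black-emitting sphere, (1−a)S·πr² = σ·4πr²·T⁴ ⇒ S = 4σT⁴/(1−a).
S = 4·5.67×10⁻⁸·(373)⁴/1.00 = 4390 W/m².
Flux falls as S = L/(4πd²), so d = √(L/(4πS)) = √(8.77×10²⁵/(4π·4390)).

d ≈ 3.99×10¹⁰ m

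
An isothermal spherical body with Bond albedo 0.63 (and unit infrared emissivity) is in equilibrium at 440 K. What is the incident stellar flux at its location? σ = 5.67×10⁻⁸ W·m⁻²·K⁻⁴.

(1−a)S·πr² = σ·4πr²·T⁴ ⇒ S = 4σT⁴/(1−a).
S = 4·5.67×10⁻⁸·3.748×10¹⁰/0.370.

S ≈ 23000 W/m²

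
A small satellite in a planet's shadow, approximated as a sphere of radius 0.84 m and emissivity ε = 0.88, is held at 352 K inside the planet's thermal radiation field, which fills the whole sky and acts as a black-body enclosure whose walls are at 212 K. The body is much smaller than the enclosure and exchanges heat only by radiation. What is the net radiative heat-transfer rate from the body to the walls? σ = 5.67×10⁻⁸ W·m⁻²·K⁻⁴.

For a small grey body in a large enclosure: P_net = εσA(T_body⁴ − T_wall⁴).
A = 4πr² = 8.867 m²; T_body⁴ − T_wall⁴ = 1.535×10¹⁰ − 2.020×10⁹ = 1.333×10¹⁰ K⁴.
|P_net| = 0.88·5.67×10⁻⁸·8.867·1.333×10¹⁰.

P_net ≈ 5900 W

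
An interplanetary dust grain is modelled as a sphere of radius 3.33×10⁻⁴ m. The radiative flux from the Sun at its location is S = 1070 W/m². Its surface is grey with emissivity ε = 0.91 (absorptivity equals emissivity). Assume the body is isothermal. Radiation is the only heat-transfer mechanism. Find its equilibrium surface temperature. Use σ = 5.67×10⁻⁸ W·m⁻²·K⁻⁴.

At equilibrium, absorbed power = emitted power.
Absorbing cross-section = πr² = 3.484×10⁻⁷ m²; emitting surface = 4πr² = 1.393×10⁻⁶ m² (ratio 4).
εS·A_cross = εσ·A_surf·T⁴  ⇒  T⁴ = S/(4σ)   (ε cancels).
T⁴ = 1070/(4·5.67×10⁻⁸) = 4.718×10⁹ K⁴.
T = (4.718×10⁹)^(1/4).

T ≈ 262 K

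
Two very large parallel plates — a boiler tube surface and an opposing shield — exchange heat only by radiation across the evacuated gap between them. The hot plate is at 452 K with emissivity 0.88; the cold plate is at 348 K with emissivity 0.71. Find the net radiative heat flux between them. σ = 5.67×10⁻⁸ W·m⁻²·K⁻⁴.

For two infinite grey parallel plates, q = σ(T₁⁴ − T₂⁴)/(1/ε₁ + 1/ε₂ − 1).
T₁⁴ − T₂⁴ = 4.174×10¹⁰ − 1.467×10¹⁰ = 2.707×10¹⁰ K⁴.
1/ε₁ + 1/ε₂ − 1 = 1.136 + 1.408 − 1 = 1.545.
q = 5.67×10⁻⁸ × 2.707×10¹⁰ / 1.545.

q ≈ 994 W/m²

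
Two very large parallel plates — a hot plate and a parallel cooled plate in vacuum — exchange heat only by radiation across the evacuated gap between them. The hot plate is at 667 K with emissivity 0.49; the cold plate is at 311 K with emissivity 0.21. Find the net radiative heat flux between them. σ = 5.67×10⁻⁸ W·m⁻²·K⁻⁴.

q ≈ 1840 W/m²

For two infinite grey parallel plates, q = σ(T₁⁴ − T₂⁴)/(1/ε₁ + 1/ε₂ − 1).
T₁⁴ − T₂⁴ = 1.979×10¹¹ − 9.355×10⁹ = 1.886×10¹¹ K⁴.
1/ε₁ + 1/ε₂ − 1 = 2.041 + 4.762 − 1 = 5.803.
q = 5.67×10⁻⁸ × 1.886×10¹¹ / 5.803.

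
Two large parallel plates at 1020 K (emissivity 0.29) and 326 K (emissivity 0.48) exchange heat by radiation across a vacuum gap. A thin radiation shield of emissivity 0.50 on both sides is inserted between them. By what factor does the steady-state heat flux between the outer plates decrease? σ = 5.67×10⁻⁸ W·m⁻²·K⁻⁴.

Without shield: q₀ = σΔ(T⁴)/(1/ε₁+1/ε₂−1) with denominator 4.532.
With shield the two gaps are in series; the resistances add: (1/ε₁+1/ε_s−1)+(1/ε_s+1/ε₂−1) = 4.448+3.083 = 7.532.
Heat-flux ratio q₀/q = 7.532/4.532.

factor ≈ 1.66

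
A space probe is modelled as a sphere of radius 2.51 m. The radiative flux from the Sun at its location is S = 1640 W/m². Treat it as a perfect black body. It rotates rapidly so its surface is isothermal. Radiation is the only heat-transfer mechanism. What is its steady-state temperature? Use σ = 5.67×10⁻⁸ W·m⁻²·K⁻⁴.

At equilibrium, absorbed power = emitted power.
Absorbing cross-section = πr² = 19.79 m²; emitting surface = 4πr² = 79.17 m² (ratio 4).
S·A_cross = εσ·A_surf·T⁴  ⇒  T⁴ = S/(4σ).
T⁴ = 1.00·1640/(4·5.67×10⁻⁸) = 7.231×10⁹ K⁴.
T = (7.231×10⁹)^(1/4).

T ≈ 292 K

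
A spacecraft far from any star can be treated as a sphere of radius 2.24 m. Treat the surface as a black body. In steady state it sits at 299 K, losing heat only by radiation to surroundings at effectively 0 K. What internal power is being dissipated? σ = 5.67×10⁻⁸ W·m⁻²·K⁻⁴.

P ≈ 28600 W

Steady state: P = εσA T⁴.
A = 4πr² = 63.05 m²; T⁴ = (299)⁴ = 7.993×10⁹ K⁴.
P = 1.0 × 5.67×10⁻⁸ × 63.05 × 7.993×10⁹.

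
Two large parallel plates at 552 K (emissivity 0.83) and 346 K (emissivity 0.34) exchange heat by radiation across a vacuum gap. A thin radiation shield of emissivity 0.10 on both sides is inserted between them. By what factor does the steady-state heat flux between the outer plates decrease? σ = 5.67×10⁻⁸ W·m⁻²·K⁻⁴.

Without shield: q₀ = σΔ(T⁴)/(1/ε₁+1/ε₂−1) with denominator 3.146.
With shield the two gaps are in series; the resistances add: (1/ε₁+1/ε_s−1)+(1/ε_s+1/ε₂−1) = 10.20+11.94 = 22.15.
Heat-flux ratio q₀/q = 22.15/3.146.

factor ≈ 7.04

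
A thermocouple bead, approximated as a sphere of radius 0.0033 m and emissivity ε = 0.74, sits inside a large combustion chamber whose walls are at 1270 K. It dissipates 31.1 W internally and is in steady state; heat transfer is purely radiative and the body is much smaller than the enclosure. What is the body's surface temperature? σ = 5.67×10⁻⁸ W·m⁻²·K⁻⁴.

T ≈ 1680 K

For a small grey body in a large enclosure, net radiated power = εσA(T⁴ − T_w⁴).
Steady state: P = εσA(T⁴ − T_w⁴) with A = 4πr² = 1.368×10⁻⁴ m².
T⁴ = P/(εσA) + T_w⁴ = 31.1/(0.74·5.67×10⁻⁸·1.368×10⁻⁴) + (1270)⁴
    = 5.416×10¹² + 2.601×10¹² = 8.018×10¹² K⁴.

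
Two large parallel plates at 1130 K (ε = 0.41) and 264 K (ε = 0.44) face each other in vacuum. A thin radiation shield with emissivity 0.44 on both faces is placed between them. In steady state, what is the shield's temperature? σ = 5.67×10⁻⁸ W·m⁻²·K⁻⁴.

In steady state the net flux on the hot side equals that on the cold side.
σ(T₁⁴−T_s⁴)/D₁ = σ(T_s⁴−T₂⁴)/D₂, with D₁ = 1/ε₁+1/ε_s−1 = 3.712, D₂ = 1/ε_s+1/ε₂−1 = 3.545.
Solve for T_s⁴: T_s⁴ = (D₂·T₁⁴ + D₁·T₂⁴)/(D₁+D₂) = 7.990×10¹¹ K⁴.

T_s ≈ 945 K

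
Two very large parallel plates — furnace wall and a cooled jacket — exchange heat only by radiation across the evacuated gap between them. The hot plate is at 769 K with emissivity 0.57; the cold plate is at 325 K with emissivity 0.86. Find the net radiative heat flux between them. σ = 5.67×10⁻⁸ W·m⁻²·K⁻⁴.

q ≈ 10000 W/m²

For two infinite grey parallel plates, q = σ(T₁⁴ − T₂⁴)/(1/ε₁ + 1/ε₂ − 1).
T₁⁴ − T₂⁴ = 3.497×10¹¹ − 1.116×10¹⁰ = 3.386×10¹¹ K⁴.
1/ε₁ + 1/ε₂ − 1 = 1.754 + 1.163 − 1 = 1.917.
q = 5.67×10⁻⁸ × 3.386×10¹¹ / 1.917.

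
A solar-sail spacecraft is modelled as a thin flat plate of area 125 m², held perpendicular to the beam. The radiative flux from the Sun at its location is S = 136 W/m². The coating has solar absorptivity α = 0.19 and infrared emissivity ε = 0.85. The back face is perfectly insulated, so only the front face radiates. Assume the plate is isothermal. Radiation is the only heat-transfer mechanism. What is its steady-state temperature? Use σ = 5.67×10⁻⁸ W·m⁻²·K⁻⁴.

At equilibrium, absorbed power = emitted power.
Absorbing cross-section = A = 125.0 m²; emitting surface = A = 125.0 m² (ratio 1).
αS·A_cross = εσ·A_surf·T⁴  ⇒  T⁴ = αS/(ε·1σ).
T⁴ = 0.190·136/(0.85·1·5.67×10⁻⁸) = 5.362×10⁸ K⁴.
T = (5.362×10⁸)^(1/4).

T ≈ 152 K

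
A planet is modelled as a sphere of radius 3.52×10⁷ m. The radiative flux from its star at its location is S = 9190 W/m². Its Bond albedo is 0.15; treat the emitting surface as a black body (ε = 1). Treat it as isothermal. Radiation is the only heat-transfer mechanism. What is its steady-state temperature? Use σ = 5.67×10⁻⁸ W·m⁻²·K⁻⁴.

At equilibrium, absorbed power = emitted power.
Absorbing cross-section = πr² = 3.893×10¹⁵ m²; emitting surface = 4πr² = 1.557×10¹⁶ m² (ratio 4).
(1−a)S·A_cross = εσ·A_surf·T⁴  ⇒  T⁴ = (1−a)S/(4σ).
T⁴ = 0.850·9190/(4·5.67×10⁻⁸) = 3.444×10¹⁰ K⁴.
T = (3.444×10¹⁰)^(1/4).

T ≈ 431 K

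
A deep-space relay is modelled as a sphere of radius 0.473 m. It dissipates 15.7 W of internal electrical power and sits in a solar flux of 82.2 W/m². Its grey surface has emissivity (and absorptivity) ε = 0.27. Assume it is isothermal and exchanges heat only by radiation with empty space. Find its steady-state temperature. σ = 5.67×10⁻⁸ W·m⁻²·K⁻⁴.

T ≈ 164 K

At steady state, absorbed solar power + internal power = radiated power.
Absorbed: α·S·A_cross = 0.27·82.2·0.7029 = 15.60 W (cross-section πr²).
Total input = 15.60 + 15.7 = 31.30 W.
Radiated: εσ·A_surf·T⁴ with A_surf = 4πr² = 2.811 m².
T⁴ = 31.30/(0.27·5.67×10⁻⁸·2.811) = 7.272×10⁸ K⁴.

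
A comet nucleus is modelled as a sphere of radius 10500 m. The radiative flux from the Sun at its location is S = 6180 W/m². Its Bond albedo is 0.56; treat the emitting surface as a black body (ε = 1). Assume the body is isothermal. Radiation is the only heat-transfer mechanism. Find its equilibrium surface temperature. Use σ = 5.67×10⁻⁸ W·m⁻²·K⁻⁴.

At equilibrium, absorbed power = emitted power.
Absorbing cross-section = πr² = 3.464×10⁸ m²; emitting surface = 4πr² = 1.385×10⁹ m² (ratio 4).
(1−a)S·A_cross = εσ·A_surf·T⁴  ⇒  T⁴ = (1−a)S/(4σ).
T⁴ = 0.440·6180/(4·5.67×10⁻⁸) = 1.199×10¹⁰ K⁴.
T = (1.199×10¹⁰)^(1/4).

T ≈ 331 K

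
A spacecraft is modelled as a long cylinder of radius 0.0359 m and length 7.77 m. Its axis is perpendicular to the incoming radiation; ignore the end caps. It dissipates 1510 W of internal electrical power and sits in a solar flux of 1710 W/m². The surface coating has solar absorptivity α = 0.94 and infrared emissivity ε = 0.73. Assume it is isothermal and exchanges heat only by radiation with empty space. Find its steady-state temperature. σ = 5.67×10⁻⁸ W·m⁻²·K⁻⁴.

At steady state, absorbed solar power + internal power = radiated power.
Absorbed: α·S·A_cross = 0.94·1710·0.5579 = 896.7 W (cross-section 2rL).
Total input = 896.7 + 1510 = 2407 W.
Radiated: εσ·A_surf·T⁴ with A_surf = 2πrL = 1.753 m².
T⁴ = 2407/(0.73·5.67×10⁻⁸·1.753) = 3.318×10¹⁰ K⁴.

T ≈ 427 K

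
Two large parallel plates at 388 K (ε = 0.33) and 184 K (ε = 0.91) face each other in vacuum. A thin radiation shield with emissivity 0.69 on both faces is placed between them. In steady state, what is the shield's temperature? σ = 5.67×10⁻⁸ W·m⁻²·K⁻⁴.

In steady state the net flux on the hot side equals that on the cold side.
σ(T₁⁴−T_s⁴)/D₁ = σ(T_s⁴−T₂⁴)/D₂, with D₁ = 1/ε₁+1/ε_s−1 = 3.480, D₂ = 1/ε_s+1/ε₂−1 = 1.548.
Solve for T_s⁴: T_s⁴ = (D₂·T₁⁴ + D₁·T₂⁴)/(D₁+D₂) = 7.772×10⁹ K⁴.

T_s ≈ 297 K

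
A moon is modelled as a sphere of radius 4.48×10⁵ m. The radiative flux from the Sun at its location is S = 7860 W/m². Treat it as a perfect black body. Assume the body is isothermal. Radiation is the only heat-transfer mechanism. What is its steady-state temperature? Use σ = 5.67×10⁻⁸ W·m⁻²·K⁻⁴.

At equilibrium, absorbed power = emitted power.
Absorbing cross-section = πr² = 6.305×10¹¹ m²; emitting surface = 4πr² = 2.522×10¹² m² (ratio 4).
S·A_cross = εσ·A_surf·T⁴  ⇒  T⁴ = S/(4σ).
T⁴ = 1.00·7860/(4·5.67×10⁻⁸) = 3.466×10¹⁰ K⁴.
T = (3.466×10¹⁰)^(1/4).

T ≈ 431 K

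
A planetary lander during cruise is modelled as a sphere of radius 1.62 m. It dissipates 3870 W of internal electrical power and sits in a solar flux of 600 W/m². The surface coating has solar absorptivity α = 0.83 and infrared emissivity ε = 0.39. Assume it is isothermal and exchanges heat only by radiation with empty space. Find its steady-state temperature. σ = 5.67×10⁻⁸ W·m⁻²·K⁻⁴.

T ≈ 323 K

At steady state, absorbed solar power + internal power = radiated power.
Absorbed: α·S·A_cross = 0.83·600·8.245 = 4106 W (cross-section πr²).
Total input = 4106 + 3870 = 7976 W.
Radiated: εσ·A_surf·T⁴ with A_surf = 4πr² = 32.98 m².
T⁴ = 7976/(0.39·5.67×10⁻⁸·32.98) = 1.094×10¹⁰ K⁴.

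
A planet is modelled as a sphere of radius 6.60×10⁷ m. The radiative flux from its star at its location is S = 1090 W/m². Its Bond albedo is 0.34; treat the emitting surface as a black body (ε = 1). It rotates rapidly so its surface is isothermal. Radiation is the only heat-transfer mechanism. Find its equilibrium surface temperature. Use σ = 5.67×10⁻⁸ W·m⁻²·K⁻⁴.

T ≈ 237 K

At equilibrium, absorbed power = emitted power.
Absorbing cross-section = πr² = 1.368×10¹⁶ m²; emitting surface = 4πr² = 5.474×10¹⁶ m² (ratio 4).
(1−a)S·A_cross = εσ·A_surf·T⁴  ⇒  T⁴ = (1−a)S/(4σ).
T⁴ = 0.660·1090/(4·5.67×10⁻⁸) = 3.172×10⁹ K⁴.
T = (3.172×10⁹)^(1/4).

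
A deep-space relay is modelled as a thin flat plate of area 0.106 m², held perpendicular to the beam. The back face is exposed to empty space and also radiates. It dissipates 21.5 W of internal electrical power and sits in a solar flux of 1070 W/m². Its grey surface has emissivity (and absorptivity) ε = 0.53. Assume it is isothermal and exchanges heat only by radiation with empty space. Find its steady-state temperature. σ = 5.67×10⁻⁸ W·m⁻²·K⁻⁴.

T ≈ 336 K

At steady state, absorbed solar power + internal power = radiated power.
Absorbed: α·S·A_cross = 0.53·1070·0.1060 = 60.11 W (cross-section A).
Total input = 60.11 + 21.5 = 81.61 W.
Radiated: εσ·A_surf·T⁴ with A_surf = 2A = 0.2120 m².
T⁴ = 81.61/(0.53·5.67×10⁻⁸·0.2120) = 1.281×10¹⁰ K⁴.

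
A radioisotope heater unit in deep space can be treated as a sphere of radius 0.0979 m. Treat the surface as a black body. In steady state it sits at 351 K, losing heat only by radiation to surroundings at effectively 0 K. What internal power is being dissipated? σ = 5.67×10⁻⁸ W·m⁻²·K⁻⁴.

Steady state: P = εσA T⁴.
A = 4πr² = 0.1204 m²; T⁴ = (351)⁴ = 1.518×10¹⁰ K⁴.
P = 1.0 × 5.67×10⁻⁸ × 0.1204 × 1.518×10¹⁰.

P ≈ 104 W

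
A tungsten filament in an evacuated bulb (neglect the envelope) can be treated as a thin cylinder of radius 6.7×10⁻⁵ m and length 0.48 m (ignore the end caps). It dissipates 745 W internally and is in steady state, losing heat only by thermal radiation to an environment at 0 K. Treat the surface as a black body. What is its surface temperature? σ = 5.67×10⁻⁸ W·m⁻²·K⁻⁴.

Steady state: internal power = radiated power, P = εσA T⁴.
Radiating area A = 2πrL = 2.021×10⁻⁴ m².
T⁴ = P/(εσA) = 745/(1.0·5.67×10⁻⁸·2.021×10⁻⁴) = 6.502×10¹³ K⁴.
T = (6.502×10¹³)^(1/4).

T ≈ 2840 K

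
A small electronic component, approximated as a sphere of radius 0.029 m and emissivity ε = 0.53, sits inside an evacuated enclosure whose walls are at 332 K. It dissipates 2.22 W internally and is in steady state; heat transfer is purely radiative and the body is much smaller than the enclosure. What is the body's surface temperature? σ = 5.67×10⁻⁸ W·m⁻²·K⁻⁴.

T ≈ 372 K

For a small grey body in a large enclosure, net radiated power = εσA(T⁴ − T_w⁴).
Steady state: P = εσA(T⁴ − T_w⁴) with A = 4πr² = 0.01057 m².
T⁴ = P/(εσA) + T_w⁴ = 2.22/(0.53·5.67×10⁻⁸·0.01057) + (332)⁴
    = 6.990×10⁹ + 1.215×10¹⁰ = 1.914×10¹⁰ K⁴.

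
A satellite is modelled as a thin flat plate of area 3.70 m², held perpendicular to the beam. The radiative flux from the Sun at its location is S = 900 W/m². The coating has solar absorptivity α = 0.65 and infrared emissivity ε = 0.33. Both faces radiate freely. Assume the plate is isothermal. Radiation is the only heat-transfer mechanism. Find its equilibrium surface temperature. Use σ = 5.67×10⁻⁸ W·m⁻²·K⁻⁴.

At equilibrium, absorbed power = emitted power.
Absorbing cross-section = A = 3.700 m²; emitting surface = 2A = 7.400 m² (ratio 2).
αS·A_cross = εσ·A_surf·T⁴  ⇒  T⁴ = αS/(ε·2σ).
T⁴ = 0.650·900/(0.33·2·5.67×10⁻⁸) = 1.563×10¹⁰ K⁴.
T = (1.563×10¹⁰)^(1/4).

T ≈ 354 K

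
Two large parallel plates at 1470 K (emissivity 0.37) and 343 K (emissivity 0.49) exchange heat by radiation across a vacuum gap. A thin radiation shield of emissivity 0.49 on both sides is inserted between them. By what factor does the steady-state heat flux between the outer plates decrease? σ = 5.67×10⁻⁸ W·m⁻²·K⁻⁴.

factor ≈ 1.82

Without shield: q₀ = σΔ(T⁴)/(1/ε₁+1/ε₂−1) with denominator 3.744.
With shield the two gaps are in series; the resistances add: (1/ε₁+1/ε_s−1)+(1/ε_s+1/ε₂−1) = 3.744+3.082 = 6.825.
Heat-flux ratio q₀/q = 6.825/3.744.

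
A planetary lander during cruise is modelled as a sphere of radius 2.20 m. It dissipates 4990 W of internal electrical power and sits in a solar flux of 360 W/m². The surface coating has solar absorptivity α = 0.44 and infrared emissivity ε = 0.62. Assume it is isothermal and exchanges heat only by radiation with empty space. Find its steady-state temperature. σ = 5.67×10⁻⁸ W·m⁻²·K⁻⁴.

T ≈ 243 K

At steady state, absorbed solar power + internal power = radiated power.
Absorbed: α·S·A_cross = 0.44·360·15.21 = 2409 W (cross-section πr²).
Total input = 2409 + 4990 = 7399 W.
Radiated: εσ·A_surf·T⁴ with A_surf = 4πr² = 60.82 m².
T⁴ = 7399/(0.62·5.67×10⁻⁸·60.82) = 3.460×10⁹ K⁴.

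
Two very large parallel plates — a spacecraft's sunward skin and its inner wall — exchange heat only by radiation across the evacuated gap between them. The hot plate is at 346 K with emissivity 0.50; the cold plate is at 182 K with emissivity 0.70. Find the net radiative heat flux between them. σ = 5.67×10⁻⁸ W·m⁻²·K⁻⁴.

For two infinite grey parallel plates, q = σ(T₁⁴ − T₂⁴)/(1/ε₁ + 1/ε₂ − 1).
T₁⁴ − T₂⁴ = 1.433×10¹⁰ − 1.097×10⁹ = 1.323×10¹⁰ K⁴.
1/ε₁ + 1/ε₂ − 1 = 2.000 + 1.429 − 1 = 2.429.
q = 5.67×10⁻⁸ × 1.323×10¹⁰ / 2.429.

q ≈ 309 W/m²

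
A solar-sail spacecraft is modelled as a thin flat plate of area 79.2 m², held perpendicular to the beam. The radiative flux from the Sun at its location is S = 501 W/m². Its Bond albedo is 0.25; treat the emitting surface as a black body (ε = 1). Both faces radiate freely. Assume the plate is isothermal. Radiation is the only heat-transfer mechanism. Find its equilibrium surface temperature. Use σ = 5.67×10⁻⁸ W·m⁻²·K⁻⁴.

At equilibrium, absorbed power = emitted power.
Absorbing cross-section = A = 79.20 m²; emitting surface = 2A = 158.4 m² (ratio 2).
(1−a)S·A_cross = εσ·A_surf·T⁴  ⇒  T⁴ = (1−a)S/(2σ).
T⁴ = 0.750·501/(2·5.67×10⁻⁸) = 3.313×10⁹ K⁴.
T = (3.313×10⁹)^(1/4).

T ≈ 240 K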